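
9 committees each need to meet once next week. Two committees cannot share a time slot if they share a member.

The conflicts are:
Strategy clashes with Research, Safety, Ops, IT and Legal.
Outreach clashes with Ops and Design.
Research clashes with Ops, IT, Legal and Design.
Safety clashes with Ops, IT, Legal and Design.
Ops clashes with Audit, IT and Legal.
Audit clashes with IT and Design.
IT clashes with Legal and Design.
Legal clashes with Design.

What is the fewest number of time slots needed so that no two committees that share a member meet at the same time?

5

Strategy, Research, Ops, IT, Legal pairwise conflict, so at least 5 time slots are needed.
5 time slots suffice: time slot 1 → {Outreach, IT}; time slot 2 → {Ops, Design}; time slot 3 → {Audit, Legal}; time slot 4 → {Strategy}; time slot 5 → {Research, Safety}. Every pair that conflicts lands in different time slots.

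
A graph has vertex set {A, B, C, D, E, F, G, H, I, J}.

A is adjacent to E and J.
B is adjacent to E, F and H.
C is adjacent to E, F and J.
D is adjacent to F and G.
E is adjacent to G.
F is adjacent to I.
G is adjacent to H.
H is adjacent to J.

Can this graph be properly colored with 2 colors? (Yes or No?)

The cycle H-J-A-E-B-H has odd length 5, so it cannot be 2-colored; at least 3 colors are needed.
So 2 colors are not enough.

No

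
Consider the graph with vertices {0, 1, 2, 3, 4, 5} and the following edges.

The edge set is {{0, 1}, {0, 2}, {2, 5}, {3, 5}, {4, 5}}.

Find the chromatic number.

2

4 and 5 are adjacent, so at least 2 colors are needed.
2 colors suffice: color a → {0, 5}; color b → {1, 2, 3, 4}. Every edge joins two different colors.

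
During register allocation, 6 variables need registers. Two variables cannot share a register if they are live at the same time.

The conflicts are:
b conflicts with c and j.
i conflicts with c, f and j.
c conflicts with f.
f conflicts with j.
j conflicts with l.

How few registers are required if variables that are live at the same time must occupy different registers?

i, f, j are mutually in conflict, so at least 3 registers are needed.
Using 3 registers: b=2, i=2, c=1, f=3, j=1, l=2. Every pair that conflicts lands in different registers.

3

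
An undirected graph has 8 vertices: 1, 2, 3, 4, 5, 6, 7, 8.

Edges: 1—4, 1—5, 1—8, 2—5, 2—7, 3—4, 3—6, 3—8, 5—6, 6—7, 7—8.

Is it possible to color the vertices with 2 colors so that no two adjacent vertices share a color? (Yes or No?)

The cycle 7-8-1-5-6-7 has odd length 5, so it cannot be 2-colored; at least 3 colors are needed.
So 2 colors are not enough.

No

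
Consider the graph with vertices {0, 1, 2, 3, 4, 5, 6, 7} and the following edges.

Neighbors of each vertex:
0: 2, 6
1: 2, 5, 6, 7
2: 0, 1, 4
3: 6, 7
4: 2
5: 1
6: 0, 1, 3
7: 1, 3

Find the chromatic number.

0 and 6 are adjacent, so at least 2 colors are needed.
2 colors suffice: color red → {0, 1, 3, 4}; color blue → {2, 5, 6, 7}. Each edge has distinct colors on its endpoints.

2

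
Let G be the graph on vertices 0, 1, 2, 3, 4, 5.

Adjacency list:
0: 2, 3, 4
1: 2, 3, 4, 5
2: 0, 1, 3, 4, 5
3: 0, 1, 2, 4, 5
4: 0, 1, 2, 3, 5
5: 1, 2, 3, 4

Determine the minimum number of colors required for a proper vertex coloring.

1, 2, 3, 4, 5 form a clique, so at least 5 colors are needed.
5 colors suffice: color red → {4}; color blue → {3}; color green → {2}; color yellow → {0, 1}; color purple → {5}. Every edge joins two different colors.

5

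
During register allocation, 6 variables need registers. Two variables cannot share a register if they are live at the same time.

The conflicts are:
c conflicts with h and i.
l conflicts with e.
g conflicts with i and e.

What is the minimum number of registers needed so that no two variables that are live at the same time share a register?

2

l and e conflict, so at least 2 registers are needed.
A valid assignment using 2 registers: c=1, l=1, h=2, g=1, i=2, e=2. No two conflicting variables share a register.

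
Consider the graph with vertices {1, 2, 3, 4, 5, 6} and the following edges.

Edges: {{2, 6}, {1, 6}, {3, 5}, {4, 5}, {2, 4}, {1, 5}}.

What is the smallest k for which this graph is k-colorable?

3

The cycle 2-4-5-1-6-2 has odd length 5, so it cannot be 2-colored; at least 3 colors are needed.
A valid assignment using 3 colors: 1=blue, 2=red, 3=blue, 4=blue, 5=red, 6=green. Every edge joins two different colors.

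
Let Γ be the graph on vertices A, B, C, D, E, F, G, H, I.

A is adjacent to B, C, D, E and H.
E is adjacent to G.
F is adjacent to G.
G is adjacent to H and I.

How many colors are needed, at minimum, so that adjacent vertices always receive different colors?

A and H are adjacent, so at least 2 colors are needed.
2 colors suffice: color red → {A, G}; color blue → {B, C, D, E, F, H, I}. Each edge has distinct colors on its endpoints.

2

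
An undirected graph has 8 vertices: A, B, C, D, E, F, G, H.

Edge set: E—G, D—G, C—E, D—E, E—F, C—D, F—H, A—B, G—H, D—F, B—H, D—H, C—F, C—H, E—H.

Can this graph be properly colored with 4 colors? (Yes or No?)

No

C, D, E, F, H are pairwise adjacent (a clique of size 5), so at least 5 colors are needed.
So 4 colors are not enough.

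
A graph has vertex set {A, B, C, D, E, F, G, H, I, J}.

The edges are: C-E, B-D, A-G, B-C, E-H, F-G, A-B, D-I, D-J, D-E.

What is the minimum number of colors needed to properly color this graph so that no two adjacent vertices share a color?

A and B are adjacent, so at least 2 colors are needed.
2 colors suffice: color red → {A, C, D, F, H}; color blue → {B, E, G, I, J}. Every edge joins two different colors.

2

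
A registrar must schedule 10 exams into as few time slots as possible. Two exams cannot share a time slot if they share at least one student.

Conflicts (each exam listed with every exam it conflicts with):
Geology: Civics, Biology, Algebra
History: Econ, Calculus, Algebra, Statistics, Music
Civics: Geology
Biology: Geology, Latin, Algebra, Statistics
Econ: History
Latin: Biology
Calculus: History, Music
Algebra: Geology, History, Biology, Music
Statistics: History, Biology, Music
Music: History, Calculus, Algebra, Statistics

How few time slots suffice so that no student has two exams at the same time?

3

Geology, Biology, Algebra pairwise conflict, so at least 3 time slots are needed.
3 time slots suffice: time slot 1 → {History, Civics, Biology}; time slot 2 → {Geology, Econ, Latin, Music}; time slot 3 → {Calculus, Algebra, Statistics}. Each listed conflict is separated.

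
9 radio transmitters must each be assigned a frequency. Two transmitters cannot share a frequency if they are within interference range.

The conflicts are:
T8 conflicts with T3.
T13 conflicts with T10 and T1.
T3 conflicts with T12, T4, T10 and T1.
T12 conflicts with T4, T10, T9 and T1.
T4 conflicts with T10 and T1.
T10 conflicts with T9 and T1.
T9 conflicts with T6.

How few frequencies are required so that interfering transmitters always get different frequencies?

5

T3, T12, T4, T10, T1 are mutually in conflict, so at least 5 frequencies are needed.
5 frequencies suffice: frequency 1 → {T8, T10, T6}; frequency 2 → {T13, T12}; frequency 3 → {T9, T1}; frequency 4 → {T3}; frequency 5 → {T4}. Every pair that conflicts lands in different frequencies.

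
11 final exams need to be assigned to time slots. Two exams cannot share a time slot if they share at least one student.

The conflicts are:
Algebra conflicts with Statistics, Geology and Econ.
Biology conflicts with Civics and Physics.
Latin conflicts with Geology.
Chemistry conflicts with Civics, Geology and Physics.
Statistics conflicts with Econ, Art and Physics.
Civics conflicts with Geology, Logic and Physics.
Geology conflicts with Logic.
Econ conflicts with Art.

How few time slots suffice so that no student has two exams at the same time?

Chemistry, Civics, Geology pairwise conflict, so at least 3 time slots are needed.
A valid assignment using 3 time slots: Algebra=3, Biology=3, Latin=2, Chemistry=3, Statistics=2, Civics=2, Geology=1, Econ=1, Art=3, Logic=3, Physics=1. No two conflicting exams share a time slot.

3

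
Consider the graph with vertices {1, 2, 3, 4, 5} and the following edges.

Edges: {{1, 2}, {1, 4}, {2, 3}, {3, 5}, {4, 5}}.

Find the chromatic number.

3

The cycle 5-3-2-1-4-5 has odd length 5, so it cannot be 2-colored; at least 3 colors are needed.
3 colors suffice: color a → {2, 4}; color b → {1, 5}; color c → {3}. No two adjacent vertices share a color.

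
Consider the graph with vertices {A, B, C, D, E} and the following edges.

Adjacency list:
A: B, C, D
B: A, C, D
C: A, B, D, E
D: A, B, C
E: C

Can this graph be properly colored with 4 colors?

Yes

The chromatic number is 4. A, B, C, D are pairwise adjacent (a clique of size 4), so at least 4 colors are needed.
4 colors suffice: color 1 → {C}; color 2 → {D, E}; color 3 → {B}; color 4 → {A}.
That is already a proper 4-coloring.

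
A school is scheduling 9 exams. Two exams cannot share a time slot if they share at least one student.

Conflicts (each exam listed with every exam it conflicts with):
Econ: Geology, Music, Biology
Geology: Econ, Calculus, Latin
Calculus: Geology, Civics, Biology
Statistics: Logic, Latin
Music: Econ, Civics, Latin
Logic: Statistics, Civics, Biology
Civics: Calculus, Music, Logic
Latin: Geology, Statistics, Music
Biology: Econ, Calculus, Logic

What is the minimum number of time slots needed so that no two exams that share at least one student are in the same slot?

3

The cycle Latin-Music-Civics-Calculus-Geology-Latin has odd length 5, so it cannot be 2-colored; at least 3 time slots are needed.
Using 3 time slots: Econ=2, Geology=3, Calculus=2, Statistics=3, Music=3, Logic=2, Civics=1, Latin=1, Biology=1. Each listed conflict is separated.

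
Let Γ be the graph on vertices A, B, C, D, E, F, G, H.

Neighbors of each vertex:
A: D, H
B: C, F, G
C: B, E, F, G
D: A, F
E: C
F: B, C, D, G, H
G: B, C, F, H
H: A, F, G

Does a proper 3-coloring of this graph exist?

No

B, C, F, G form a clique, so at least 4 colors are needed.
So 3 colors are not enough.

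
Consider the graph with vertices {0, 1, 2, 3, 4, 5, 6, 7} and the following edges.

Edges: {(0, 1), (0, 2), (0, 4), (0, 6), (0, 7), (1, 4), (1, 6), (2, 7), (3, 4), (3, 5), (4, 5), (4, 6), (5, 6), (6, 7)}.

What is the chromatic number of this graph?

0, 1, 4, 6 are pairwise adjacent (a clique of size 4), so at least 4 colors are needed.
4 colors suffice: color red → {4, 7}; color blue → {2, 3, 6}; color green → {0, 5}; color yellow → {1}. Every edge joins two different colors.

4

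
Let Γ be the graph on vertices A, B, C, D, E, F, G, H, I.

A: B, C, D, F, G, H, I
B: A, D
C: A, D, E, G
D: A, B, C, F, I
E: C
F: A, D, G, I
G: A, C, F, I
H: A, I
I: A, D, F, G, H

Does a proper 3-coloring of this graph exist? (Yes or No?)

No

A, F, G, I are pairwise adjacent (a clique of size 4), so at least 4 colors are needed.
So 3 colors are not enough.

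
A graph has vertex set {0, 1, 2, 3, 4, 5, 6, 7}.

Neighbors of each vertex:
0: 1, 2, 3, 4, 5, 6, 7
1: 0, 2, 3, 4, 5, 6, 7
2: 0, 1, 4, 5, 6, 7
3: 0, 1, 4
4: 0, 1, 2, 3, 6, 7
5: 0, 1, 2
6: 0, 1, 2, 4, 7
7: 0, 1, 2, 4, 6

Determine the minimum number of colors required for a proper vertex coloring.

6

0, 1, 2, 4, 6, 7 are pairwise adjacent (a clique of size 6), so at least 6 colors are needed.
One proper 6-coloring: 0=red, 1=blue, 2=yellow, 3=yellow, 4=green, 5=green, 6=orange, 7=purple. No two adjacent vertices share a color.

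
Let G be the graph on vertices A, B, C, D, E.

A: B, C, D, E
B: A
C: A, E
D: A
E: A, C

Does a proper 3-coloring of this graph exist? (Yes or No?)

The chromatic number is 3. A, C, E form a triangle, so at least 3 colors are needed.
3 colors suffice: color red → {A}; color blue → {B, D, E}; color green → {C}.
That is already a proper 3-coloring.

Yes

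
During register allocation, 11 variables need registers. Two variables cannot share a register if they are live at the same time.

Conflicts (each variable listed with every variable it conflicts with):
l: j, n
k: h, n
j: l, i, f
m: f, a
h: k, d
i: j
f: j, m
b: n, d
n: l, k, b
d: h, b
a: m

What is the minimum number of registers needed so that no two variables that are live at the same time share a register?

3

The cycle h-k-n-b-d-h has odd length 5, so it cannot be 2-colored; at least 3 registers are needed.
A valid assignment using 3 registers: l=2, k=2, j=1, m=1, h=3, i=2, f=2, b=2, n=1, d=1, a=2. No two conflicting variables share a register.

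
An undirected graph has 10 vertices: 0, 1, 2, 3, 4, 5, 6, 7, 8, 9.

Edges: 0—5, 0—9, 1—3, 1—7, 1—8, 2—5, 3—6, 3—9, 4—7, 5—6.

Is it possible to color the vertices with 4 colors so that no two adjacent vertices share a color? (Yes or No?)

The chromatic number is 3. The cycle 0-5-6-3-9-0 has odd length 5, so it cannot be 2-colored; at least 3 colors are needed.
One proper 3-coloring: 0=blue, 1=red, 2=blue, 3=blue, 4=red, 5=red, 6=green, 7=blue, 8=blue, 9=red.
Since 4 ≥ 3, a proper 4-coloring certainly exists.

Yes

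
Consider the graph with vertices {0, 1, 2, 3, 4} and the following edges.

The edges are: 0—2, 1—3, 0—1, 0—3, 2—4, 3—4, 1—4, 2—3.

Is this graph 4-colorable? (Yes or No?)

Yes

The chromatic number is 3. 0, 1, 3 are mutually adjacent, so at least 3 colors are needed.
3 colors suffice: color red → {3}; color blue → {1, 2}; color green → {0, 4}.
Since 4 ≥ 3, a proper 4-coloring certainly exists.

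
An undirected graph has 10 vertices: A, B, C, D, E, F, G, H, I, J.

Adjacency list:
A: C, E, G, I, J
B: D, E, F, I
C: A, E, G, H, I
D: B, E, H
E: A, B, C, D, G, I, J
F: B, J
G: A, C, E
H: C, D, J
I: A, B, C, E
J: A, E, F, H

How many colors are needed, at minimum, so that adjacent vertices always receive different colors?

4

A, C, E, I are mutually adjacent (a clique of size 4), so at least 4 colors are needed.
A valid assignment using 4 colors: A=blue, B=blue, C=green, D=green, E=red, F=red, G=yellow, H=red, I=yellow, J=green. Each edge has distinct colors on its endpoints.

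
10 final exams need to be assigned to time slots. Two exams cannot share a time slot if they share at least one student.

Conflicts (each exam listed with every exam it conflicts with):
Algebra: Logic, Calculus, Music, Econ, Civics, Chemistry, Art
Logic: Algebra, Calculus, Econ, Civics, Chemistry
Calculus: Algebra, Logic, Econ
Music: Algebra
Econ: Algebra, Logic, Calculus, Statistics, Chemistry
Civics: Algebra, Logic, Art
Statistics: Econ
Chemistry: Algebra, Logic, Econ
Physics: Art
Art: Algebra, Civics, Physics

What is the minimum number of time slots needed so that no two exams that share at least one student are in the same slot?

Algebra, Logic, Calculus, Econ all conflict with each other, so at least 4 time slots are needed.
Using 4 time slots: Algebra=1, Logic=2, Calculus=4, Music=2, Econ=3, Civics=3, Statistics=1, Chemistry=4, Physics=1, Art=2. No two conflicting exams share a time slot.

4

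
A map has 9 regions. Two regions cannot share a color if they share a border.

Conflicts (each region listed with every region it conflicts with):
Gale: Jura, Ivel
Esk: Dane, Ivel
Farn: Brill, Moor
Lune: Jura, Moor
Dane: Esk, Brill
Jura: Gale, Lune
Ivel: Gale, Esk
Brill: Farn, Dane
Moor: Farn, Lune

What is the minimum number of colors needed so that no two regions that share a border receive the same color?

The cycle Jura-Lune-Moor-Farn-Brill-Dane-Esk-Ivel-Gale-Jura has odd length 9, so it cannot be 2-colored; at least 3 colors are needed.
A valid assignment using 3 colors: Gale=2, Esk=2, Farn=3, Lune=1, Dane=3, Jura=3, Ivel=1, Brill=1, Moor=2. No two conflicting regions share a color.

3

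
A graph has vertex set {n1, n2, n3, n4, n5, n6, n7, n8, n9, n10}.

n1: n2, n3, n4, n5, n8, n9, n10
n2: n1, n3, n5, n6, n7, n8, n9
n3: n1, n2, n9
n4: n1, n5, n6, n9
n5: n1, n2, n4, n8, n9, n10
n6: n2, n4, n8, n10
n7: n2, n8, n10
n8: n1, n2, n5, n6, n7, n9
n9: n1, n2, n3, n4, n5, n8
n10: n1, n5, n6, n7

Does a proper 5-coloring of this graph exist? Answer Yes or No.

Yes

The chromatic number is 5. n1, n2, n5, n8, n9 form a clique, so at least 5 colors are needed.
5 colors suffice: color 1 → {n1, n6, n7}; color 2 → {n2, n4, n10}; color 3 → {n9}; color 4 → {n3, n8}; color 5 → {n5}.
That is already a proper 5-coloring.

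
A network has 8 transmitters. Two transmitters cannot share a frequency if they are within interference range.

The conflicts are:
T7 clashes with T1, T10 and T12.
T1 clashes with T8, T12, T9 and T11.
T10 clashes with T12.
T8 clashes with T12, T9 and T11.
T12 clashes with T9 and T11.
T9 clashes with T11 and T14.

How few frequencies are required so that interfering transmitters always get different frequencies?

5

T1, T8, T12, T9, T11 are mutually in conflict, so at least 5 frequencies are needed.
A valid assignment using 5 frequencies: T7=3, T1=2, T10=2, T8=4, T12=1, T9=3, T11=5, T14=1. Every pair that conflicts lands in different frequencies.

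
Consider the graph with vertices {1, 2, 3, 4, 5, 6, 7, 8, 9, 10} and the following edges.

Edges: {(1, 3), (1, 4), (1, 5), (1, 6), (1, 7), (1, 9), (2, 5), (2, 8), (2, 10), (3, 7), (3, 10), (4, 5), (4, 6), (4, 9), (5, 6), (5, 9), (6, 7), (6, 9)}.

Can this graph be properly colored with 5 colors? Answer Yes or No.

Yes

The chromatic number is 5. 1, 4, 5, 6, 9 are mutually adjacent (a clique of size 5), so at least 5 colors are needed.
5 colors suffice: color a → {1, 2}; color b → {5, 7, 8, 10}; color c → {3, 6}; color d → {9}; color e → {4}.
That is already a proper 5-coloring.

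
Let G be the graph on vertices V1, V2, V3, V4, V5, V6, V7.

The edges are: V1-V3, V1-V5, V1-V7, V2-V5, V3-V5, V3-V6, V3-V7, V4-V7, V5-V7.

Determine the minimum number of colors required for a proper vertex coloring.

4

V1, V3, V5, V7 form a clique, so at least 4 colors are needed.
A valid assignment using 4 colors: V1=4, V2=2, V3=3, V4=1, V5=1, V6=1, V7=2. Each edge has distinct colors on its endpoints.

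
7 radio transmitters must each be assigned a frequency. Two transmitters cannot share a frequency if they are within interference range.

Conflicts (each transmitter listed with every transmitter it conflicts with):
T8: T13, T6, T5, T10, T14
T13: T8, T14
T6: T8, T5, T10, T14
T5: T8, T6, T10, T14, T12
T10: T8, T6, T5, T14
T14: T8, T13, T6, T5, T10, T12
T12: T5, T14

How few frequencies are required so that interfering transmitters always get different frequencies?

T8, T6, T5, T10, T14 are mutually in conflict, so at least 5 frequencies are needed.
5 frequencies suffice: frequency 1 → {T14}; frequency 2 → {T13, T5}; frequency 3 → {T8, T12}; frequency 4 → {T10}; frequency 5 → {T6}. No two conflicting transmitters share a frequency.

5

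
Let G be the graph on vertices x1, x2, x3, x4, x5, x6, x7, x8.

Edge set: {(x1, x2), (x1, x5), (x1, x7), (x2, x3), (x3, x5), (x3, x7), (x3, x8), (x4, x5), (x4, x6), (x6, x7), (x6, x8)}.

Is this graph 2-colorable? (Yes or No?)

No

The cycle x6-x7-x1-x5-x4-x6 has odd length 5, so it cannot be 2-colored; at least 3 colors are needed.
So 2 colors are not enough.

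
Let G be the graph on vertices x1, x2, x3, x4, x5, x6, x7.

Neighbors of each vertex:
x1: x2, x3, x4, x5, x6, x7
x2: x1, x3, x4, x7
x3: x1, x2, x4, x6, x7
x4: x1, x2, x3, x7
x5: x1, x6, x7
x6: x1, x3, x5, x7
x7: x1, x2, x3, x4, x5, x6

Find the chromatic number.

x1, x2, x3, x4, x7 form a clique, so at least 5 colors are needed.
5 colors suffice: color 1 → {x7}; color 2 → {x1}; color 3 → {x3, x5}; color 4 → {x2, x6}; color 5 → {x4}. No two adjacent vertices share a color.

5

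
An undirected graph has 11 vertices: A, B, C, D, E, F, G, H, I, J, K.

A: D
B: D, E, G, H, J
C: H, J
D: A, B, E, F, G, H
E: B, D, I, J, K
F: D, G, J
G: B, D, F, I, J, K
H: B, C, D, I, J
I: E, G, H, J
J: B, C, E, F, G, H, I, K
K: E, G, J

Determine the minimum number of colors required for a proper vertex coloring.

C, H, J form a triangle, so at least 3 colors are needed.
3 colors suffice: color 1 → {D, J}; color 2 → {A, E, G, H}; color 3 → {B, C, F, I, K}. No two adjacent vertices share a color.

3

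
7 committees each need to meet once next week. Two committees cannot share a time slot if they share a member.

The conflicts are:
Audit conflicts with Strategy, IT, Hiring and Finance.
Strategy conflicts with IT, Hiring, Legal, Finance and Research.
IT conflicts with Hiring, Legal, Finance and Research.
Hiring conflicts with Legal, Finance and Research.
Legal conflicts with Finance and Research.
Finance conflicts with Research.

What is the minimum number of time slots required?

6

Strategy, IT, Hiring, Legal, Finance, Research pairwise conflict, so at least 6 time slots are needed.
A valid assignment using 6 time slots: Audit=5, Strategy=1, IT=4, Hiring=3, Legal=6, Finance=2, Research=5. Each listed conflict is separated.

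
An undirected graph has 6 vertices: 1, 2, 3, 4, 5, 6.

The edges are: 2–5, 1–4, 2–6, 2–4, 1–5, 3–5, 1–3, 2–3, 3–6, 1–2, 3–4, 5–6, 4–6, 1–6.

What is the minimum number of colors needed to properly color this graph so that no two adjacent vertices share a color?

5

1, 2, 3, 4, 6 are mutually adjacent (a clique of size 5), so at least 5 colors are needed.
One proper 5-coloring: 1=red, 2=green, 3=blue, 4=purple, 5=purple, 6=yellow. Each edge has distinct colors on its endpoints.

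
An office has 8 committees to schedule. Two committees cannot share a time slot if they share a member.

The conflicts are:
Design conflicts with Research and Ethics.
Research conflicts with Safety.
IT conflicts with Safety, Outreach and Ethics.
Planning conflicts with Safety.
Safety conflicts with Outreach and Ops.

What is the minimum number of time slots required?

IT, Safety, Outreach are mutually in conflict, so at least 3 time slots are needed.
A valid assignment using 3 time slots: Design=3, Research=2, IT=2, Planning=2, Safety=1, Outreach=3, Ops=2, Ethics=1. Each listed conflict is separated.

3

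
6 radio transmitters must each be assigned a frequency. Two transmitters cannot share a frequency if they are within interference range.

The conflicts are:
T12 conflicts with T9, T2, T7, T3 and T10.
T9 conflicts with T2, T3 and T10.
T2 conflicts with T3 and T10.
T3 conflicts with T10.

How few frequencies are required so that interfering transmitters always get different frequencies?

T12, T9, T2, T3, T10 pairwise conflict, so at least 5 frequencies are needed.
A valid assignment using 5 frequencies: T12=1, T9=2, T2=4, T7=2, T3=3, T10=5. Each listed conflict is separated.

5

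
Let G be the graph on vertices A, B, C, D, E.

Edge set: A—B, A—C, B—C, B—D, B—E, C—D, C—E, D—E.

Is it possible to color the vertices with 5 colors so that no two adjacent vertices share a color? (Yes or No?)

The chromatic number is 4. B, C, D, E are pairwise adjacent (a clique of size 4), so at least 4 colors are needed.
4 colors suffice: color red → {B}; color blue → {C}; color green → {A, D}; color yellow → {E}.
Since 5 ≥ 4, a proper 5-coloring certainly exists.

Yes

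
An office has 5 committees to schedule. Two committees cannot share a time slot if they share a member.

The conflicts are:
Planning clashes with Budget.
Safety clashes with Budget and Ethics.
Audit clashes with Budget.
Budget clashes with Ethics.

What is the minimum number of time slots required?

Safety, Budget, Ethics are mutually in conflict, so at least 3 time slots are needed.
3 time slots suffice: time slot 1 → {Budget}; time slot 2 → {Planning, Audit, Ethics}; time slot 3 → {Safety}. No two conflicting committees share a time slot.

3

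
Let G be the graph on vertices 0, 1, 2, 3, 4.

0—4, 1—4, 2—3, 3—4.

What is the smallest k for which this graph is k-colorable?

3 and 4 are adjacent, so at least 2 colors are needed.
One proper 2-coloring: 0=b, 1=b, 2=a, 3=b, 4=a. Every edge joins two different colors.

2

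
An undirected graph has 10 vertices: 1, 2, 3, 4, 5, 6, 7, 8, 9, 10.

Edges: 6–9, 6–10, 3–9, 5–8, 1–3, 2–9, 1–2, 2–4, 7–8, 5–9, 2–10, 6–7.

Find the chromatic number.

The cycle 9-6-7-8-5-9 has odd length 5, so it cannot be 2-colored; at least 3 colors are needed.
One proper 3-coloring: 1=blue, 2=red, 3=red, 4=blue, 5=red, 6=red, 7=blue, 8=green, 9=blue, 10=blue. Every edge joins two different colors.

3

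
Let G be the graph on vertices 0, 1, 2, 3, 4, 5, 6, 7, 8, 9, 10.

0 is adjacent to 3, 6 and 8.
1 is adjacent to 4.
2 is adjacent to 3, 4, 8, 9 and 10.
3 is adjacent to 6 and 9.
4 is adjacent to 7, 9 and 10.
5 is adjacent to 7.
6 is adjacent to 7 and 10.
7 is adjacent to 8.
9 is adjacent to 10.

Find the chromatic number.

2, 4, 9, 10 are mutually adjacent (a clique of size 4), so at least 4 colors are needed.
4 colors suffice: 0=red, 1=red, 2=red, 3=blue, 4=blue, 5=blue, 6=green, 7=red, 8=blue, 9=green, 10=yellow. Every edge joins two different colors.

4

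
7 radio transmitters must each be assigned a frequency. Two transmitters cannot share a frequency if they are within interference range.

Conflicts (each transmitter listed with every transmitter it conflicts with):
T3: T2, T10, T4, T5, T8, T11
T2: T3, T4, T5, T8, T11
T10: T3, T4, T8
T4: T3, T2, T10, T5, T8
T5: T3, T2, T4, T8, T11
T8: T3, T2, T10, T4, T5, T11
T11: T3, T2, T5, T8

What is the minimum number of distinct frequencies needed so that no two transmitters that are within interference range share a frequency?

5

T3, T2, T4, T5, T8 are mutually in conflict, so at least 5 frequencies are needed.
5 frequencies suffice: frequency 1 → {T3}; frequency 2 → {T8}; frequency 3 → {T10, T5}; frequency 4 → {T2}; frequency 5 → {T4, T11}. Every pair that conflicts lands in different frequencies.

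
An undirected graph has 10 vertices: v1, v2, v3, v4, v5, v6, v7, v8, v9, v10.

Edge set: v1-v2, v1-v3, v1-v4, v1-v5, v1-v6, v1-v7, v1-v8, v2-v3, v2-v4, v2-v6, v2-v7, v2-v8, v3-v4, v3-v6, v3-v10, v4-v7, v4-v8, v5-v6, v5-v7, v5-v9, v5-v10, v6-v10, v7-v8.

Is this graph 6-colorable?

Yes

The chromatic number is 5. v1, v2, v4, v7, v8 are mutually adjacent (a clique of size 5), so at least 5 colors are needed.
5 colors suffice: color 1 → {v1, v9, v10}; color 2 → {v2, v5}; color 3 → {v6, v7}; color 4 → {v4}; color 5 → {v3, v8}.
Since 6 ≥ 5, a proper 6-coloring certainly exists.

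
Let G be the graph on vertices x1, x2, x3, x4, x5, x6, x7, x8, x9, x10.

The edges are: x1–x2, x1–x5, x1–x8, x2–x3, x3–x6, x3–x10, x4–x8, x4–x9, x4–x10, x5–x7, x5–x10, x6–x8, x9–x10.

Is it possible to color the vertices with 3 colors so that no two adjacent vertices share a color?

Yes

The chromatic number is 3. x4, x9, x10 are pairwise adjacent, so at least 3 colors are needed.
3 colors suffice: color 1 → {x1, x6, x7, x10}; color 2 → {x3, x4, x5}; color 3 → {x2, x8, x9}.
That is already a proper 3-coloring.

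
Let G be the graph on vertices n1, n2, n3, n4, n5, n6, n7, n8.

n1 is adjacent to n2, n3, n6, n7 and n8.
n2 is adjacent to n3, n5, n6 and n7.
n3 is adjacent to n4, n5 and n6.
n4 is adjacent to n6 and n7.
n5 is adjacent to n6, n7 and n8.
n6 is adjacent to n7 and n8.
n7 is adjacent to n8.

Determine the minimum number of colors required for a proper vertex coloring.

4

n1, n6, n7, n8 are pairwise adjacent (a clique of size 4), so at least 4 colors are needed.
4 colors suffice: color 1 → {n6}; color 2 → {n3, n7}; color 3 → {n1, n4, n5}; color 4 → {n2, n8}. Each edge has distinct colors on its endpoints.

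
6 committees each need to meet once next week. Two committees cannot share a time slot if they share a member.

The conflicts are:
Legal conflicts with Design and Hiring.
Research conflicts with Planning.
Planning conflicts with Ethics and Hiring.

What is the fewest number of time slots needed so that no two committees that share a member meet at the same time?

2

Legal and Hiring conflict, so at least 2 time slots are needed.
Using 2 time slots: Legal=1, Research=2, Planning=1, Ethics=2, Design=2, Hiring=2. Every pair that conflicts lands in different time slots.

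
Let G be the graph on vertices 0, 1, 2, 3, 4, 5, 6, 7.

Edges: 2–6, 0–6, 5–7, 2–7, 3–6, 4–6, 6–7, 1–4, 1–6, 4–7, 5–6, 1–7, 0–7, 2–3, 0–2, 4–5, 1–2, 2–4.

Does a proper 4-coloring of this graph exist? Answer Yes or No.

1, 2, 4, 6, 7 are mutually adjacent (a clique of size 5), so at least 5 colors are needed.
So 4 colors are not enough.

No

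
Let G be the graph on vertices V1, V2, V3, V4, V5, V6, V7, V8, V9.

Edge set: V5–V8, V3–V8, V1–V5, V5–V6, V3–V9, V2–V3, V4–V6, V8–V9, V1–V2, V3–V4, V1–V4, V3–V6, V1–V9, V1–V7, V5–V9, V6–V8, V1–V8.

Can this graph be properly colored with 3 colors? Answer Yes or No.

No

V1, V5, V8, V9 are mutually adjacent (a clique of size 4), so at least 4 colors are needed.
So 3 colors are not enough.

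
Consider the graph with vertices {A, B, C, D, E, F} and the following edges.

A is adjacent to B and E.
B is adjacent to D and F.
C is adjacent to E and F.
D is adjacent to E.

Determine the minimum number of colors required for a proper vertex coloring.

3

The cycle B-D-E-C-F-B has odd length 5, so it cannot be 2-colored; at least 3 colors are needed.
3 colors suffice: color red → {B, E}; color blue → {A, D, F}; color green → {C}. Every edge joins two different colors.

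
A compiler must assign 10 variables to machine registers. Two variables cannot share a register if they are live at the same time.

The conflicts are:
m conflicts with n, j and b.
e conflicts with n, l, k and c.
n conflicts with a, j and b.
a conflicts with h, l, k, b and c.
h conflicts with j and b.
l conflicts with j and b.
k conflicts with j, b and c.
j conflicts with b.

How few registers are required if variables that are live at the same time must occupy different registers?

m, n, j, b are mutually in conflict, so at least 4 registers are needed.
4 registers suffice: m=4, e=1, n=3, a=2, h=3, l=3, k=3, j=2, b=1, c=4. Every pair that conflicts lands in different registers.

4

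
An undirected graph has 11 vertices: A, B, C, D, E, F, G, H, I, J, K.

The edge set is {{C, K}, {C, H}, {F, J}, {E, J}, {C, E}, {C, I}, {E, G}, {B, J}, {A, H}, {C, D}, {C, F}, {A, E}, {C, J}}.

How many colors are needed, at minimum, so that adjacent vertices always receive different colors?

3

C, E, J form a triangle, so at least 3 colors are needed.
3 colors suffice: color 1 → {A, B, C, G}; color 2 → {D, H, I, J, K}; color 3 → {E, F}. No two adjacent vertices share a color.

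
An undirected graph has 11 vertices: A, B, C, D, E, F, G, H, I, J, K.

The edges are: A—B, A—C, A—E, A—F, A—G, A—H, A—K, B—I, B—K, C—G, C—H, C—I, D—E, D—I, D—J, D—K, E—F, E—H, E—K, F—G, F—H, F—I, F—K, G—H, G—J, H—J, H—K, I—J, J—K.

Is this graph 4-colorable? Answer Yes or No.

No

A, E, F, H, K form a clique, so at least 5 colors are needed.
So 4 colors are not enough.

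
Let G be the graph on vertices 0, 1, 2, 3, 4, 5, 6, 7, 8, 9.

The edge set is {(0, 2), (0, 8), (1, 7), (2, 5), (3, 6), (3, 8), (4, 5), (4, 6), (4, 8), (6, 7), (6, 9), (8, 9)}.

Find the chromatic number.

3

The cycle 0-8-4-5-2-0 has odd length 5, so it cannot be 2-colored; at least 3 colors are needed.
3 colors suffice: color red → {1, 2, 6, 8}; color blue → {0, 3, 4, 7, 9}; color green → {5}. No two adjacent vertices share a color.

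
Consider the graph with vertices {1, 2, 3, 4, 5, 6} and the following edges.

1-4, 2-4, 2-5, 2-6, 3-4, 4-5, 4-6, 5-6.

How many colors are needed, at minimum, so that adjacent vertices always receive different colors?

2, 4, 5, 6 are mutually adjacent (a clique of size 4), so at least 4 colors are needed.
4 colors suffice: color a → {4}; color b → {1, 2, 3}; color c → {5}; color d → {6}. Each edge has distinct colors on its endpoints.

4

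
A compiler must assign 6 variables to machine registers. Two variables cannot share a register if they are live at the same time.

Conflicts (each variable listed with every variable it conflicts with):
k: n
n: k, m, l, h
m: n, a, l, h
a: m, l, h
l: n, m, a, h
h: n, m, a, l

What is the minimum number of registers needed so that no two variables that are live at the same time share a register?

n, m, l, h all conflict with each other, so at least 4 registers are needed.
A valid assignment using 4 registers: k=1, n=2, m=1, a=2, l=4, h=3. No two conflicting variables share a register.

4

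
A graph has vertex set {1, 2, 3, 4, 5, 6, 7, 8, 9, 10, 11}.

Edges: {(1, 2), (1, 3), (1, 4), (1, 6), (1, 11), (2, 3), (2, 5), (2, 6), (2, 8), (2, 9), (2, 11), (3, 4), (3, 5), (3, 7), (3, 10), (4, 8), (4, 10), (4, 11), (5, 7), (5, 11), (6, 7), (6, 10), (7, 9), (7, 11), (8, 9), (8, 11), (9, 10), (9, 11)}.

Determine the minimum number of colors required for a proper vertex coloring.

2, 8, 9, 11 are pairwise adjacent (a clique of size 4), so at least 4 colors are needed.
4 colors suffice: color red → {3, 6, 11}; color blue → {2, 4, 7}; color green → {1, 5, 9}; color yellow → {8, 10}. Each edge has distinct colors on its endpoints.

4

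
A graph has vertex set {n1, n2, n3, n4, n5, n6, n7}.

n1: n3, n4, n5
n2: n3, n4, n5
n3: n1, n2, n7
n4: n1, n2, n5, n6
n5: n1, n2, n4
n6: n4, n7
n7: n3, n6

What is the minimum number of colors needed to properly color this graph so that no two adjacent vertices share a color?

n2, n4, n5 form a triangle, so at least 3 colors are needed.
3 colors suffice: color R → {n3, n4}; color B → {n1, n2, n7}; color G → {n5, n6}. No two adjacent vertices share a color.

3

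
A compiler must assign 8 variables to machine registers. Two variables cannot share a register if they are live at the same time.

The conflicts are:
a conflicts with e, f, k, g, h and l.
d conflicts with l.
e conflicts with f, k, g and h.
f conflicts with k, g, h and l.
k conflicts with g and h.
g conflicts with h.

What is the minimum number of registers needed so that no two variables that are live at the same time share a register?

a, e, f, k, g, h all conflict with each other, so at least 6 registers are needed.
A valid assignment using 6 registers: a=1, d=1, e=6, f=2, k=3, g=4, h=5, l=3. Every pair that conflicts lands in different registers.

6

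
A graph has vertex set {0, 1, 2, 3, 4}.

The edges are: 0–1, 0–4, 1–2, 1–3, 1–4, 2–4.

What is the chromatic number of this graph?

3

0, 1, 4 are mutually adjacent, so at least 3 colors are needed.
3 colors suffice: color a → {1}; color b → {3, 4}; color c → {0, 2}. Each edge has distinct colors on its endpoints.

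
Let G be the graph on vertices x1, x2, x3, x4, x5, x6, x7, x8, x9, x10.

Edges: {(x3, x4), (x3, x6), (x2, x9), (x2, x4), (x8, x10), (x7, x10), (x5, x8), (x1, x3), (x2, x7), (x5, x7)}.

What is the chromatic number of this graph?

2

x8 and x10 are adjacent, so at least 2 colors are needed.
2 colors suffice: color 1 → {x2, x3, x5, x10}; color 2 → {x1, x4, x6, x7, x8, x9}. Every edge joins two different colors.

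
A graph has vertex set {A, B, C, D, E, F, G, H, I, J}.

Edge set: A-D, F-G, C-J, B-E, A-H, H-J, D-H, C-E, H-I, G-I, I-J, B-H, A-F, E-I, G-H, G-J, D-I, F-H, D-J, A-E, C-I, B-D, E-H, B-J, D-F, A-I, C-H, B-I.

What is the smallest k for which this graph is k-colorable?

5

B, D, H, I, J form a clique, so at least 5 colors are needed.
5 colors suffice: color 1 → {H}; color 2 → {F, I}; color 3 → {D, E, G}; color 4 → {A, J}; color 5 → {B, C}. Each edge has distinct colors on its endpoints.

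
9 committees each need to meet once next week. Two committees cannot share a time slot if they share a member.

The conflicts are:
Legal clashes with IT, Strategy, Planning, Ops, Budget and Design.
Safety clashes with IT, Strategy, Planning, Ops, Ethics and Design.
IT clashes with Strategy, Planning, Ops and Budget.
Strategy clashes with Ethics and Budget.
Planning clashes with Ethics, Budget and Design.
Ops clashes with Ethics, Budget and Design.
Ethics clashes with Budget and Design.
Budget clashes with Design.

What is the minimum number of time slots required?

Safety, Ops, Ethics, Design are mutually in conflict, so at least 4 time slots are needed.
4 time slots suffice: time slot 1 → {Safety, Budget}; time slot 2 → {Legal, Ethics}; time slot 3 → {Strategy, Planning, Ops}; time slot 4 → {IT, Design}. Every pair that conflicts lands in different time slots.

4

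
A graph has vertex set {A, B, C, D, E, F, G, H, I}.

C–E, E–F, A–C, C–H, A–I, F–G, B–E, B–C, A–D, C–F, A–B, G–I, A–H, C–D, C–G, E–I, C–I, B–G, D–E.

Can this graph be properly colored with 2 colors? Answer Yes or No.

A, B, C are pairwise adjacent, so at least 3 colors are needed.
So 2 colors are not enough.

No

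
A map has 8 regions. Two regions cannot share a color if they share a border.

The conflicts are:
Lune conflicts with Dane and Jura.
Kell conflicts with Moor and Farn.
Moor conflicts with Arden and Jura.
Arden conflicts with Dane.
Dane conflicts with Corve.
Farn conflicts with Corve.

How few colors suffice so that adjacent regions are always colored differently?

3

The cycle Jura-Lune-Dane-Arden-Moor-Jura has odd length 5, so it cannot be 2-colored; at least 3 colors are needed.
One proper 3-coloring: Lune=3, Kell=2, Moor=1, Arden=2, Dane=1, Jura=2, Farn=1, Corve=2. No two conflicting regions share a color.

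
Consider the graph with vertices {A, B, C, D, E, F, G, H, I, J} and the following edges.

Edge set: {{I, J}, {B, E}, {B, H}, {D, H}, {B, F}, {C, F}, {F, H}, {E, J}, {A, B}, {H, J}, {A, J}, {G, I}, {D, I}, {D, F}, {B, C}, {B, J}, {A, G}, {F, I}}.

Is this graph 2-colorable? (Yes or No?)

D, F, H are mutually adjacent, so at least 3 colors are needed.
So 2 colors are not enough.

No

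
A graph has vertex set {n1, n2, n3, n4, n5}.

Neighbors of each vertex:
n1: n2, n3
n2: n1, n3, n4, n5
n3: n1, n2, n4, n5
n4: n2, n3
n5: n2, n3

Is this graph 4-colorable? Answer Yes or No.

Yes

The chromatic number is 3. n1, n2, n3 are pairwise adjacent, so at least 3 colors are needed.
3 colors suffice: color R → {n2}; color B → {n3}; color G → {n1, n4, n5}.
Since 4 ≥ 3, a proper 4-coloring certainly exists.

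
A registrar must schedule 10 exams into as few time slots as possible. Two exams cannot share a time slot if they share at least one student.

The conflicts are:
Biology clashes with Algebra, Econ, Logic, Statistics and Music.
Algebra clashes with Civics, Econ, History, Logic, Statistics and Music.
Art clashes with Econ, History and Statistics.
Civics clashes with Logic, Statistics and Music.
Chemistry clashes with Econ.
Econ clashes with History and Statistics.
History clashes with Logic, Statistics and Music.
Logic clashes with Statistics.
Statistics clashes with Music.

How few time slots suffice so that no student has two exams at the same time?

Art, Econ, History, Statistics are mutually in conflict, so at least 4 time slots are needed.
4 time slots suffice: time slot 1 → {Chemistry, Statistics}; time slot 2 → {Algebra, Art}; time slot 3 → {Econ, Logic, Music}; time slot 4 → {Biology, Civics, History}. No two conflicting exams share a time slot.

4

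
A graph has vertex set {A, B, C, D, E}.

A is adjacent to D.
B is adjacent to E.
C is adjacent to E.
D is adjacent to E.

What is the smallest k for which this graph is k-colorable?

B and E are adjacent, so at least 2 colors are needed.
2 colors suffice: color red → {A, E}; color blue → {B, C, D}. Every edge joins two different colors.

2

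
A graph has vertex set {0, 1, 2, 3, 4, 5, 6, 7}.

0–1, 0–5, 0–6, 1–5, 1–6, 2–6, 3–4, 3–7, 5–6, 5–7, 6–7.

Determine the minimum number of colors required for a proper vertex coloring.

4

0, 1, 5, 6 are mutually adjacent (a clique of size 4), so at least 4 colors are needed.
4 colors suffice: 0=green, 1=yellow, 2=blue, 3=red, 4=blue, 5=blue, 6=red, 7=green. No two adjacent vertices share a color.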